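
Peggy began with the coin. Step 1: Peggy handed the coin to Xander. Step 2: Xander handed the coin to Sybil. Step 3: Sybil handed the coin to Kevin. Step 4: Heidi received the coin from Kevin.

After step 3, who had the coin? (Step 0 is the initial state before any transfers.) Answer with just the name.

Answer: Kevin

Derivation:
Tracking the coin holder through step 3:
After step 0 (start): Peggy
After step 1: Xander
After step 2: Sybil
After step 3: Kevin

At step 3, the holder is Kevin.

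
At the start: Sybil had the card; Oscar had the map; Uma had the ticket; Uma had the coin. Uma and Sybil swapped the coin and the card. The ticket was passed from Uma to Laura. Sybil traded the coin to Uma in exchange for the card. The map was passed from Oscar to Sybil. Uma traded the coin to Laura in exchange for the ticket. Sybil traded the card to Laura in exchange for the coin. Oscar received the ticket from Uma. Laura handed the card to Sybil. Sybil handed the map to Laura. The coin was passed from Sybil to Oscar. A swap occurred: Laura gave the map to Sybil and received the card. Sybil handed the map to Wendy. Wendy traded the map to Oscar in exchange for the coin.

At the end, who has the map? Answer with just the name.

Tracking all object holders:
Start: card:Sybil, map:Oscar, ticket:Uma, coin:Uma
Event 1 (swap coin<->card: now coin:Sybil, card:Uma). State: card:Uma, map:Oscar, ticket:Uma, coin:Sybil
Event 2 (give ticket: Uma -> Laura). State: card:Uma, map:Oscar, ticket:Laura, coin:Sybil
Event 3 (swap coin<->card: now coin:Uma, card:Sybil). State: card:Sybil, map:Oscar, ticket:Laura, coin:Uma
Event 4 (give map: Oscar -> Sybil). State: card:Sybil, map:Sybil, ticket:Laura, coin:Uma
Event 5 (swap coin<->ticket: now coin:Laura, ticket:Uma). State: card:Sybil, map:Sybil, ticket:Uma, coin:Laura
Event 6 (swap card<->coin: now card:Laura, coin:Sybil). State: card:Laura, map:Sybil, ticket:Uma, coin:Sybil
Event 7 (give ticket: Uma -> Oscar). State: card:Laura, map:Sybil, ticket:Oscar, coin:Sybil
Event 8 (give card: Laura -> Sybil). State: card:Sybil, map:Sybil, ticket:Oscar, coin:Sybil
Event 9 (give map: Sybil -> Laura). State: card:Sybil, map:Laura, ticket:Oscar, coin:Sybil
Event 10 (give coin: Sybil -> Oscar). State: card:Sybil, map:Laura, ticket:Oscar, coin:Oscar
Event 11 (swap map<->card: now map:Sybil, card:Laura). State: card:Laura, map:Sybil, ticket:Oscar, coin:Oscar
Event 12 (give map: Sybil -> Wendy). State: card:Laura, map:Wendy, ticket:Oscar, coin:Oscar
Event 13 (swap map<->coin: now map:Oscar, coin:Wendy). State: card:Laura, map:Oscar, ticket:Oscar, coin:Wendy

Final state: card:Laura, map:Oscar, ticket:Oscar, coin:Wendy
The map is held by Oscar.

Answer: Oscar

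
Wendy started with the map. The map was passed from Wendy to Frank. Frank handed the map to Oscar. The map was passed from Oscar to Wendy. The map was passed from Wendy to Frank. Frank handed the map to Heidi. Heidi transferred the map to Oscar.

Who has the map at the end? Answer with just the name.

Tracking the map through each event:
Start: Wendy has the map.
After event 1: Frank has the map.
After event 2: Oscar has the map.
After event 3: Wendy has the map.
After event 4: Frank has the map.
After event 5: Heidi has the map.
After event 6: Oscar has the map.

Answer: Oscar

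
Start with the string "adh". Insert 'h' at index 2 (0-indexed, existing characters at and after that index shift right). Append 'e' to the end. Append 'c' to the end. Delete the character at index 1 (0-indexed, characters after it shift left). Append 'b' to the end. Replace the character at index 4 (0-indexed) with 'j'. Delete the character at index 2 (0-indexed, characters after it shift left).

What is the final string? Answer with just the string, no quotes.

Applying each edit step by step:
Start: "adh"
Op 1 (insert 'h' at idx 2): "adh" -> "adhh"
Op 2 (append 'e'): "adhh" -> "adhhe"
Op 3 (append 'c'): "adhhe" -> "adhhec"
Op 4 (delete idx 1 = 'd'): "adhhec" -> "ahhec"
Op 5 (append 'b'): "ahhec" -> "ahhecb"
Op 6 (replace idx 4: 'c' -> 'j'): "ahhecb" -> "ahhejb"
Op 7 (delete idx 2 = 'h'): "ahhejb" -> "ahejb"

Answer: ahejb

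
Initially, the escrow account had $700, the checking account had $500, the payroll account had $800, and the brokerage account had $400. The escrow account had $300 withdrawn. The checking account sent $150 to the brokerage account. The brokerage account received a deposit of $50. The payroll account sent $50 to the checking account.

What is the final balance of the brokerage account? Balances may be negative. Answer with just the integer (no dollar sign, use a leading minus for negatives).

Tracking account balances step by step:
Start: escrow=700, checking=500, payroll=800, brokerage=400
Event 1 (withdraw 300 from escrow): escrow: 700 - 300 = 400. Balances: escrow=400, checking=500, payroll=800, brokerage=400
Event 2 (transfer 150 checking -> brokerage): checking: 500 - 150 = 350, brokerage: 400 + 150 = 550. Balances: escrow=400, checking=350, payroll=800, brokerage=550
Event 3 (deposit 50 to brokerage): brokerage: 550 + 50 = 600. Balances: escrow=400, checking=350, payroll=800, brokerage=600
Event 4 (transfer 50 payroll -> checking): payroll: 800 - 50 = 750, checking: 350 + 50 = 400. Balances: escrow=400, checking=400, payroll=750, brokerage=600

Final balance of brokerage: 600

Answer: 600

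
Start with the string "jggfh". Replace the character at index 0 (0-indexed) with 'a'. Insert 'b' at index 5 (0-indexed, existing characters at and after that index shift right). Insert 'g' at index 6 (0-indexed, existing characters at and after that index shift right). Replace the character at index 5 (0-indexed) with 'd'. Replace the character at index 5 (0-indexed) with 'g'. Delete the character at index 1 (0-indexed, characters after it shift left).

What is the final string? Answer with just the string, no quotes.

Answer: agfhgg

Derivation:
Applying each edit step by step:
Start: "jggfh"
Op 1 (replace idx 0: 'j' -> 'a'): "jggfh" -> "aggfh"
Op 2 (insert 'b' at idx 5): "aggfh" -> "aggfhb"
Op 3 (insert 'g' at idx 6): "aggfhb" -> "aggfhbg"
Op 4 (replace idx 5: 'b' -> 'd'): "aggfhbg" -> "aggfhdg"
Op 5 (replace idx 5: 'd' -> 'g'): "aggfhdg" -> "aggfhgg"
Op 6 (delete idx 1 = 'g'): "aggfhgg" -> "agfhgg"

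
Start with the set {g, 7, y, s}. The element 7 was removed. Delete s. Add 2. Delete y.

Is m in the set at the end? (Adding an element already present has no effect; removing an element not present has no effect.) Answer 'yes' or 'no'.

Tracking the set through each operation:
Start: {7, g, s, y}
Event 1 (remove 7): removed. Set: {g, s, y}
Event 2 (remove s): removed. Set: {g, y}
Event 3 (add 2): added. Set: {2, g, y}
Event 4 (remove y): removed. Set: {2, g}

Final set: {2, g} (size 2)
m is NOT in the final set.

Answer: no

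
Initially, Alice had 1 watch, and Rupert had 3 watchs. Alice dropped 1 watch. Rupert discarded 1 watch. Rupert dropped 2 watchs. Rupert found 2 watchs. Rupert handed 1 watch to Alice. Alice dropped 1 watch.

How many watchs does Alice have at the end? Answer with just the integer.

Answer: 0

Derivation:
Tracking counts step by step:
Start: Alice=1, Rupert=3
Event 1 (Alice -1): Alice: 1 -> 0. State: Alice=0, Rupert=3
Event 2 (Rupert -1): Rupert: 3 -> 2. State: Alice=0, Rupert=2
Event 3 (Rupert -2): Rupert: 2 -> 0. State: Alice=0, Rupert=0
Event 4 (Rupert +2): Rupert: 0 -> 2. State: Alice=0, Rupert=2
Event 5 (Rupert -> Alice, 1): Rupert: 2 -> 1, Alice: 0 -> 1. State: Alice=1, Rupert=1
Event 6 (Alice -1): Alice: 1 -> 0. State: Alice=0, Rupert=1

Alice's final count: 0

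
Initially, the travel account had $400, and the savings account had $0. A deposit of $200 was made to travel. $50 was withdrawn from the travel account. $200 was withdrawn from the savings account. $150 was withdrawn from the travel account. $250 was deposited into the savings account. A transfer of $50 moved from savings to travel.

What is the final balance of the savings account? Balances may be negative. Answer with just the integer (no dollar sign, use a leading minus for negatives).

Tracking account balances step by step:
Start: travel=400, savings=0
Event 1 (deposit 200 to travel): travel: 400 + 200 = 600. Balances: travel=600, savings=0
Event 2 (withdraw 50 from travel): travel: 600 - 50 = 550. Balances: travel=550, savings=0
Event 3 (withdraw 200 from savings): savings: 0 - 200 = -200. Balances: travel=550, savings=-200
Event 4 (withdraw 150 from travel): travel: 550 - 150 = 400. Balances: travel=400, savings=-200
Event 5 (deposit 250 to savings): savings: -200 + 250 = 50. Balances: travel=400, savings=50
Event 6 (transfer 50 savings -> travel): savings: 50 - 50 = 0, travel: 400 + 50 = 450. Balances: travel=450, savings=0

Final balance of savings: 0

Answer: 0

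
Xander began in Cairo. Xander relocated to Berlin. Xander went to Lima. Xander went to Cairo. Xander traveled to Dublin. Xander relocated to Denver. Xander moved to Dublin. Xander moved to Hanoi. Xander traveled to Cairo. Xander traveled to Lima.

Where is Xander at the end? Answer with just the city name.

Tracking Xander's location:
Start: Xander is in Cairo.
After move 1: Cairo -> Berlin. Xander is in Berlin.
After move 2: Berlin -> Lima. Xander is in Lima.
After move 3: Lima -> Cairo. Xander is in Cairo.
After move 4: Cairo -> Dublin. Xander is in Dublin.
After move 5: Dublin -> Denver. Xander is in Denver.
After move 6: Denver -> Dublin. Xander is in Dublin.
After move 7: Dublin -> Hanoi. Xander is in Hanoi.
After move 8: Hanoi -> Cairo. Xander is in Cairo.
After move 9: Cairo -> Lima. Xander is in Lima.

Answer: Lima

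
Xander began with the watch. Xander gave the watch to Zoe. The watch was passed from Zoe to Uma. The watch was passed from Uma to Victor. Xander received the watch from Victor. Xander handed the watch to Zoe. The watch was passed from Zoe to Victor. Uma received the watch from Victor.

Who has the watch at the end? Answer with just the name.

Tracking the watch through each event:
Start: Xander has the watch.
After event 1: Zoe has the watch.
After event 2: Uma has the watch.
After event 3: Victor has the watch.
After event 4: Xander has the watch.
After event 5: Zoe has the watch.
After event 6: Victor has the watch.
After event 7: Uma has the watch.

Answer: Uma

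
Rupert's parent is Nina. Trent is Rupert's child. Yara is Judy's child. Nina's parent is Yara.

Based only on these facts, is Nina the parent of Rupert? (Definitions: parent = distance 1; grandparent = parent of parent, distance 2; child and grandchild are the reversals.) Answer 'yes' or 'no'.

Answer: yes

Derivation:
Reconstructing the parent chain from the given facts:
  Judy -> Yara -> Nina -> Rupert -> Trent
(each arrow means 'parent of the next')
Positions in the chain (0 = top):
  position of Judy: 0
  position of Yara: 1
  position of Nina: 2
  position of Rupert: 3
  position of Trent: 4

Nina is at position 2, Rupert is at position 3; signed distance (j - i) = 1.
'parent' requires j - i = 1. Actual distance is 1, so the relation HOLDS.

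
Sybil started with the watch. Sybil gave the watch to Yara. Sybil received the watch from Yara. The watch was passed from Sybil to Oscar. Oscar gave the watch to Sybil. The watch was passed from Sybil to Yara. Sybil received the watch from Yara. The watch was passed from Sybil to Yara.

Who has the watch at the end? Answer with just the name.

Answer: Yara

Derivation:
Tracking the watch through each event:
Start: Sybil has the watch.
After event 1: Yara has the watch.
After event 2: Sybil has the watch.
After event 3: Oscar has the watch.
After event 4: Sybil has the watch.
After event 5: Yara has the watch.
After event 6: Sybil has the watch.
After event 7: Yara has the watch.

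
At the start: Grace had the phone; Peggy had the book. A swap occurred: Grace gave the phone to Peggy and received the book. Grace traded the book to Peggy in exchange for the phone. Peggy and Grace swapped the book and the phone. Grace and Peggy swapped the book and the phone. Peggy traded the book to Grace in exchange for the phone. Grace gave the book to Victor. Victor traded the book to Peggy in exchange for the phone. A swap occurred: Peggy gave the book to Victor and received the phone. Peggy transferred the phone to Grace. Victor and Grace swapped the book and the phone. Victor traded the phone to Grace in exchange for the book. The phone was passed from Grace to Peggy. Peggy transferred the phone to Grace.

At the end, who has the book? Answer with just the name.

Answer: Victor

Derivation:
Tracking all object holders:
Start: phone:Grace, book:Peggy
Event 1 (swap phone<->book: now phone:Peggy, book:Grace). State: phone:Peggy, book:Grace
Event 2 (swap book<->phone: now book:Peggy, phone:Grace). State: phone:Grace, book:Peggy
Event 3 (swap book<->phone: now book:Grace, phone:Peggy). State: phone:Peggy, book:Grace
Event 4 (swap book<->phone: now book:Peggy, phone:Grace). State: phone:Grace, book:Peggy
Event 5 (swap book<->phone: now book:Grace, phone:Peggy). State: phone:Peggy, book:Grace
Event 6 (give book: Grace -> Victor). State: phone:Peggy, book:Victor
Event 7 (swap book<->phone: now book:Peggy, phone:Victor). State: phone:Victor, book:Peggy
Event 8 (swap book<->phone: now book:Victor, phone:Peggy). State: phone:Peggy, book:Victor
Event 9 (give phone: Peggy -> Grace). State: phone:Grace, book:Victor
Event 10 (swap book<->phone: now book:Grace, phone:Victor). State: phone:Victor, book:Grace
Event 11 (swap phone<->book: now phone:Grace, book:Victor). State: phone:Grace, book:Victor
Event 12 (give phone: Grace -> Peggy). State: phone:Peggy, book:Victor
Event 13 (give phone: Peggy -> Grace). State: phone:Grace, book:Victor

Final state: phone:Grace, book:Victor
The book is held by Victor.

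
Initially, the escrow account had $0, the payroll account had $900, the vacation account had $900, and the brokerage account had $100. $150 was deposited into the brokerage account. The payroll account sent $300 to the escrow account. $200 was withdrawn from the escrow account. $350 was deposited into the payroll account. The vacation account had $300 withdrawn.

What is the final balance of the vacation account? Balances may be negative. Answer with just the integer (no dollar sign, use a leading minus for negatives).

Tracking account balances step by step:
Start: escrow=0, payroll=900, vacation=900, brokerage=100
Event 1 (deposit 150 to brokerage): brokerage: 100 + 150 = 250. Balances: escrow=0, payroll=900, vacation=900, brokerage=250
Event 2 (transfer 300 payroll -> escrow): payroll: 900 - 300 = 600, escrow: 0 + 300 = 300. Balances: escrow=300, payroll=600, vacation=900, brokerage=250
Event 3 (withdraw 200 from escrow): escrow: 300 - 200 = 100. Balances: escrow=100, payroll=600, vacation=900, brokerage=250
Event 4 (deposit 350 to payroll): payroll: 600 + 350 = 950. Balances: escrow=100, payroll=950, vacation=900, brokerage=250
Event 5 (withdraw 300 from vacation): vacation: 900 - 300 = 600. Balances: escrow=100, payroll=950, vacation=600, brokerage=250

Final balance of vacation: 600

Answer: 600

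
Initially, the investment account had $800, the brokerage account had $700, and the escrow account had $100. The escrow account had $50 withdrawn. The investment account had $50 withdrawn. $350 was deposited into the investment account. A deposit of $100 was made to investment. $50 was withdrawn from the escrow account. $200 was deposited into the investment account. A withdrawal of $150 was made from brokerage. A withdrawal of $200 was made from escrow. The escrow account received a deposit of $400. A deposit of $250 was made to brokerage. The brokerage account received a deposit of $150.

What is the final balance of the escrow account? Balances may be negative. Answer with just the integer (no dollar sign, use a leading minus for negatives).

Tracking account balances step by step:
Start: investment=800, brokerage=700, escrow=100
Event 1 (withdraw 50 from escrow): escrow: 100 - 50 = 50. Balances: investment=800, brokerage=700, escrow=50
Event 2 (withdraw 50 from investment): investment: 800 - 50 = 750. Balances: investment=750, brokerage=700, escrow=50
Event 3 (deposit 350 to investment): investment: 750 + 350 = 1100. Balances: investment=1100, brokerage=700, escrow=50
Event 4 (deposit 100 to investment): investment: 1100 + 100 = 1200. Balances: investment=1200, brokerage=700, escrow=50
Event 5 (withdraw 50 from escrow): escrow: 50 - 50 = 0. Balances: investment=1200, brokerage=700, escrow=0
Event 6 (deposit 200 to investment): investment: 1200 + 200 = 1400. Balances: investment=1400, brokerage=700, escrow=0
Event 7 (withdraw 150 from brokerage): brokerage: 700 - 150 = 550. Balances: investment=1400, brokerage=550, escrow=0
Event 8 (withdraw 200 from escrow): escrow: 0 - 200 = -200. Balances: investment=1400, brokerage=550, escrow=-200
Event 9 (deposit 400 to escrow): escrow: -200 + 400 = 200. Balances: investment=1400, brokerage=550, escrow=200
Event 10 (deposit 250 to brokerage): brokerage: 550 + 250 = 800. Balances: investment=1400, brokerage=800, escrow=200
Event 11 (deposit 150 to brokerage): brokerage: 800 + 150 = 950. Balances: investment=1400, brokerage=950, escrow=200

Final balance of escrow: 200

Answer: 200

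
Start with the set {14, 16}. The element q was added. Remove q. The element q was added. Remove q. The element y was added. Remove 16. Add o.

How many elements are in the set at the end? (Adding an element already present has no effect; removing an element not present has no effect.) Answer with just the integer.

Answer: 3

Derivation:
Tracking the set through each operation:
Start: {14, 16}
Event 1 (add q): added. Set: {14, 16, q}
Event 2 (remove q): removed. Set: {14, 16}
Event 3 (add q): added. Set: {14, 16, q}
Event 4 (remove q): removed. Set: {14, 16}
Event 5 (add y): added. Set: {14, 16, y}
Event 6 (remove 16): removed. Set: {14, y}
Event 7 (add o): added. Set: {14, o, y}

Final set: {14, o, y} (size 3)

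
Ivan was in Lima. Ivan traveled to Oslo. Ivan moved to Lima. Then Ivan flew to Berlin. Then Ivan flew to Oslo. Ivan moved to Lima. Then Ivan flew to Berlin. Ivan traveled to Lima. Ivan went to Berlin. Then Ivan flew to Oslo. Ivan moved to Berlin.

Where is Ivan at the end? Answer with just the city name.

Tracking Ivan's location:
Start: Ivan is in Lima.
After move 1: Lima -> Oslo. Ivan is in Oslo.
After move 2: Oslo -> Lima. Ivan is in Lima.
After move 3: Lima -> Berlin. Ivan is in Berlin.
After move 4: Berlin -> Oslo. Ivan is in Oslo.
After move 5: Oslo -> Lima. Ivan is in Lima.
After move 6: Lima -> Berlin. Ivan is in Berlin.
After move 7: Berlin -> Lima. Ivan is in Lima.
After move 8: Lima -> Berlin. Ivan is in Berlin.
After move 9: Berlin -> Oslo. Ivan is in Oslo.
After move 10: Oslo -> Berlin. Ivan is in Berlin.

Answer: Berlin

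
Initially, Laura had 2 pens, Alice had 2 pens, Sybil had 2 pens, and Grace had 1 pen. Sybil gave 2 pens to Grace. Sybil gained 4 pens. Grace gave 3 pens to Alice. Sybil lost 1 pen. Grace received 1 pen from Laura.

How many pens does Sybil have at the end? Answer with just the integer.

Answer: 3

Derivation:
Tracking counts step by step:
Start: Laura=2, Alice=2, Sybil=2, Grace=1
Event 1 (Sybil -> Grace, 2): Sybil: 2 -> 0, Grace: 1 -> 3. State: Laura=2, Alice=2, Sybil=0, Grace=3
Event 2 (Sybil +4): Sybil: 0 -> 4. State: Laura=2, Alice=2, Sybil=4, Grace=3
Event 3 (Grace -> Alice, 3): Grace: 3 -> 0, Alice: 2 -> 5. State: Laura=2, Alice=5, Sybil=4, Grace=0
Event 4 (Sybil -1): Sybil: 4 -> 3. State: Laura=2, Alice=5, Sybil=3, Grace=0
Event 5 (Laura -> Grace, 1): Laura: 2 -> 1, Grace: 0 -> 1. State: Laura=1, Alice=5, Sybil=3, Grace=1

Sybil's final count: 3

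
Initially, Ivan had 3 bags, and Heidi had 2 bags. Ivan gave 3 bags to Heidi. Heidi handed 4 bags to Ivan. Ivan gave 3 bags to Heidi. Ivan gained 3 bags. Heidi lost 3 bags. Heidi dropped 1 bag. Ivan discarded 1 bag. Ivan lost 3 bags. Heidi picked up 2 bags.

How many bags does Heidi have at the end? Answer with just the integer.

Tracking counts step by step:
Start: Ivan=3, Heidi=2
Event 1 (Ivan -> Heidi, 3): Ivan: 3 -> 0, Heidi: 2 -> 5. State: Ivan=0, Heidi=5
Event 2 (Heidi -> Ivan, 4): Heidi: 5 -> 1, Ivan: 0 -> 4. State: Ivan=4, Heidi=1
Event 3 (Ivan -> Heidi, 3): Ivan: 4 -> 1, Heidi: 1 -> 4. State: Ivan=1, Heidi=4
Event 4 (Ivan +3): Ivan: 1 -> 4. State: Ivan=4, Heidi=4
Event 5 (Heidi -3): Heidi: 4 -> 1. State: Ivan=4, Heidi=1
Event 6 (Heidi -1): Heidi: 1 -> 0. State: Ivan=4, Heidi=0
Event 7 (Ivan -1): Ivan: 4 -> 3. State: Ivan=3, Heidi=0
Event 8 (Ivan -3): Ivan: 3 -> 0. State: Ivan=0, Heidi=0
Event 9 (Heidi +2): Heidi: 0 -> 2. State: Ivan=0, Heidi=2

Heidi's final count: 2

Answer: 2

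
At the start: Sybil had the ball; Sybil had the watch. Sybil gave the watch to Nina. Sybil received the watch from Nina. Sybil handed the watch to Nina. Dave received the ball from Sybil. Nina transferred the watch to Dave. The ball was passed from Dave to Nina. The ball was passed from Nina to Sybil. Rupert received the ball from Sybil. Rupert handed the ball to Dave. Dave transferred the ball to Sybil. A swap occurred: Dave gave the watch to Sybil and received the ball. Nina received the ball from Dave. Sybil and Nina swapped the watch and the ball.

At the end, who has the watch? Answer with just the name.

Answer: Nina

Derivation:
Tracking all object holders:
Start: ball:Sybil, watch:Sybil
Event 1 (give watch: Sybil -> Nina). State: ball:Sybil, watch:Nina
Event 2 (give watch: Nina -> Sybil). State: ball:Sybil, watch:Sybil
Event 3 (give watch: Sybil -> Nina). State: ball:Sybil, watch:Nina
Event 4 (give ball: Sybil -> Dave). State: ball:Dave, watch:Nina
Event 5 (give watch: Nina -> Dave). State: ball:Dave, watch:Dave
Event 6 (give ball: Dave -> Nina). State: ball:Nina, watch:Dave
Event 7 (give ball: Nina -> Sybil). State: ball:Sybil, watch:Dave
Event 8 (give ball: Sybil -> Rupert). State: ball:Rupert, watch:Dave
Event 9 (give ball: Rupert -> Dave). State: ball:Dave, watch:Dave
Event 10 (give ball: Dave -> Sybil). State: ball:Sybil, watch:Dave
Event 11 (swap watch<->ball: now watch:Sybil, ball:Dave). State: ball:Dave, watch:Sybil
Event 12 (give ball: Dave -> Nina). State: ball:Nina, watch:Sybil
Event 13 (swap watch<->ball: now watch:Nina, ball:Sybil). State: ball:Sybil, watch:Nina

Final state: ball:Sybil, watch:Nina
The watch is held by Nina.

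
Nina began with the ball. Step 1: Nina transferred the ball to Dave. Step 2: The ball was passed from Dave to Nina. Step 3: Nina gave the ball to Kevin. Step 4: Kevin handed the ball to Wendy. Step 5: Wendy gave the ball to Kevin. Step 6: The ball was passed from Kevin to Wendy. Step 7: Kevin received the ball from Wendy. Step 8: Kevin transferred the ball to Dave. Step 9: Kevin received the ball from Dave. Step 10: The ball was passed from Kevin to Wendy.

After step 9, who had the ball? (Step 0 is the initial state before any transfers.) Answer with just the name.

Tracking the ball holder through step 9:
After step 0 (start): Nina
After step 1: Dave
After step 2: Nina
After step 3: Kevin
After step 4: Wendy
After step 5: Kevin
After step 6: Wendy
After step 7: Kevin
After step 8: Dave
After step 9: Kevin

At step 9, the holder is Kevin.

Answer: Kevin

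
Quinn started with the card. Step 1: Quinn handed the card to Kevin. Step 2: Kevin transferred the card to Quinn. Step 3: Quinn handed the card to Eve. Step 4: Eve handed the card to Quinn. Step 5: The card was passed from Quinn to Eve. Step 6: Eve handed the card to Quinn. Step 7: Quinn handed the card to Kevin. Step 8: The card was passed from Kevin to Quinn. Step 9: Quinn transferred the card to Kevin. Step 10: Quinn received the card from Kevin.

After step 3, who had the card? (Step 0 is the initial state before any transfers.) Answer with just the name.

Tracking the card holder through step 3:
After step 0 (start): Quinn
After step 1: Kevin
After step 2: Quinn
After step 3: Eve

At step 3, the holder is Eve.

Answer: Eve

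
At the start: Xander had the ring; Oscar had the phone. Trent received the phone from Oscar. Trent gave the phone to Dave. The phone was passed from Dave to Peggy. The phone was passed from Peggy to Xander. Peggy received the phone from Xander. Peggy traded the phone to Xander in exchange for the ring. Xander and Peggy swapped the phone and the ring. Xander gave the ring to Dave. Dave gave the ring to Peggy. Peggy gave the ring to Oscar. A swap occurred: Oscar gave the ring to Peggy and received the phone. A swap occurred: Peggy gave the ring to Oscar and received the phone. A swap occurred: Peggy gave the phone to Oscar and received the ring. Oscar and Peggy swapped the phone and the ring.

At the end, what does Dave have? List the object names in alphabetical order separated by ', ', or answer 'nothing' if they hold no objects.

Tracking all object holders:
Start: ring:Xander, phone:Oscar
Event 1 (give phone: Oscar -> Trent). State: ring:Xander, phone:Trent
Event 2 (give phone: Trent -> Dave). State: ring:Xander, phone:Dave
Event 3 (give phone: Dave -> Peggy). State: ring:Xander, phone:Peggy
Event 4 (give phone: Peggy -> Xander). State: ring:Xander, phone:Xander
Event 5 (give phone: Xander -> Peggy). State: ring:Xander, phone:Peggy
Event 6 (swap phone<->ring: now phone:Xander, ring:Peggy). State: ring:Peggy, phone:Xander
Event 7 (swap phone<->ring: now phone:Peggy, ring:Xander). State: ring:Xander, phone:Peggy
Event 8 (give ring: Xander -> Dave). State: ring:Dave, phone:Peggy
Event 9 (give ring: Dave -> Peggy). State: ring:Peggy, phone:Peggy
Event 10 (give ring: Peggy -> Oscar). State: ring:Oscar, phone:Peggy
Event 11 (swap ring<->phone: now ring:Peggy, phone:Oscar). State: ring:Peggy, phone:Oscar
Event 12 (swap ring<->phone: now ring:Oscar, phone:Peggy). State: ring:Oscar, phone:Peggy
Event 13 (swap phone<->ring: now phone:Oscar, ring:Peggy). State: ring:Peggy, phone:Oscar
Event 14 (swap phone<->ring: now phone:Peggy, ring:Oscar). State: ring:Oscar, phone:Peggy

Final state: ring:Oscar, phone:Peggy
Dave holds: (nothing).

Answer: nothing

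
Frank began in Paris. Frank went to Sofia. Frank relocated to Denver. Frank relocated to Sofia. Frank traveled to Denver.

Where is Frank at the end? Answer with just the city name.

Answer: Denver

Derivation:
Tracking Frank's location:
Start: Frank is in Paris.
After move 1: Paris -> Sofia. Frank is in Sofia.
After move 2: Sofia -> Denver. Frank is in Denver.
After move 3: Denver -> Sofia. Frank is in Sofia.
After move 4: Sofia -> Denver. Frank is in Denver.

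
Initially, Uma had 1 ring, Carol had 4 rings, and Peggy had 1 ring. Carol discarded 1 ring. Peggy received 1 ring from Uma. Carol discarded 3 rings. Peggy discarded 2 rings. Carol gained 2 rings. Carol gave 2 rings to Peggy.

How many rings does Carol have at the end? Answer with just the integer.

Tracking counts step by step:
Start: Uma=1, Carol=4, Peggy=1
Event 1 (Carol -1): Carol: 4 -> 3. State: Uma=1, Carol=3, Peggy=1
Event 2 (Uma -> Peggy, 1): Uma: 1 -> 0, Peggy: 1 -> 2. State: Uma=0, Carol=3, Peggy=2
Event 3 (Carol -3): Carol: 3 -> 0. State: Uma=0, Carol=0, Peggy=2
Event 4 (Peggy -2): Peggy: 2 -> 0. State: Uma=0, Carol=0, Peggy=0
Event 5 (Carol +2): Carol: 0 -> 2. State: Uma=0, Carol=2, Peggy=0
Event 6 (Carol -> Peggy, 2): Carol: 2 -> 0, Peggy: 0 -> 2. State: Uma=0, Carol=0, Peggy=2

Carol's final count: 0

Answer: 0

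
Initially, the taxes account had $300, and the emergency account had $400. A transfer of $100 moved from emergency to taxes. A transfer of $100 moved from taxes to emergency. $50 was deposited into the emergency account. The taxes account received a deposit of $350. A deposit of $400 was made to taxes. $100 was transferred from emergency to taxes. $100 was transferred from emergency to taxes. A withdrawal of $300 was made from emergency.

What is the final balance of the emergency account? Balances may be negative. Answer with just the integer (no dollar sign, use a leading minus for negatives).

Answer: -50

Derivation:
Tracking account balances step by step:
Start: taxes=300, emergency=400
Event 1 (transfer 100 emergency -> taxes): emergency: 400 - 100 = 300, taxes: 300 + 100 = 400. Balances: taxes=400, emergency=300
Event 2 (transfer 100 taxes -> emergency): taxes: 400 - 100 = 300, emergency: 300 + 100 = 400. Balances: taxes=300, emergency=400
Event 3 (deposit 50 to emergency): emergency: 400 + 50 = 450. Balances: taxes=300, emergency=450
Event 4 (deposit 350 to taxes): taxes: 300 + 350 = 650. Balances: taxes=650, emergency=450
Event 5 (deposit 400 to taxes): taxes: 650 + 400 = 1050. Balances: taxes=1050, emergency=450
Event 6 (transfer 100 emergency -> taxes): emergency: 450 - 100 = 350, taxes: 1050 + 100 = 1150. Balances: taxes=1150, emergency=350
Event 7 (transfer 100 emergency -> taxes): emergency: 350 - 100 = 250, taxes: 1150 + 100 = 1250. Balances: taxes=1250, emergency=250
Event 8 (withdraw 300 from emergency): emergency: 250 - 300 = -50. Balances: taxes=1250, emergency=-50

Final balance of emergency: -50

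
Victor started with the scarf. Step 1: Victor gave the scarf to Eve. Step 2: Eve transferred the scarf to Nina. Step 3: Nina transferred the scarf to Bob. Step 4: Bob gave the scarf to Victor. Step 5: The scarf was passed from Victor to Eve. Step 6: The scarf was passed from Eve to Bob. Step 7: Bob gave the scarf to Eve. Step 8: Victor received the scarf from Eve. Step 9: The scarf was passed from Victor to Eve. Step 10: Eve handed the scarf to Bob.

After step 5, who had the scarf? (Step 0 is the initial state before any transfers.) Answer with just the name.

Tracking the scarf holder through step 5:
After step 0 (start): Victor
After step 1: Eve
After step 2: Nina
After step 3: Bob
After step 4: Victor
After step 5: Eve

At step 5, the holder is Eve.

Answer: Eve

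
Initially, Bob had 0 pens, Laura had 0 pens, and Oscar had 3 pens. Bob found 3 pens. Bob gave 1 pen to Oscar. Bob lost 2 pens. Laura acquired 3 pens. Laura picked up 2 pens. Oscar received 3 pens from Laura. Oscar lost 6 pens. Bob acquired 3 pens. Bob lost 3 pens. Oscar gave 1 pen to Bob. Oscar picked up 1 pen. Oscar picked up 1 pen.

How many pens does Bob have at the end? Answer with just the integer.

Tracking counts step by step:
Start: Bob=0, Laura=0, Oscar=3
Event 1 (Bob +3): Bob: 0 -> 3. State: Bob=3, Laura=0, Oscar=3
Event 2 (Bob -> Oscar, 1): Bob: 3 -> 2, Oscar: 3 -> 4. State: Bob=2, Laura=0, Oscar=4
Event 3 (Bob -2): Bob: 2 -> 0. State: Bob=0, Laura=0, Oscar=4
Event 4 (Laura +3): Laura: 0 -> 3. State: Bob=0, Laura=3, Oscar=4
Event 5 (Laura +2): Laura: 3 -> 5. State: Bob=0, Laura=5, Oscar=4
Event 6 (Laura -> Oscar, 3): Laura: 5 -> 2, Oscar: 4 -> 7. State: Bob=0, Laura=2, Oscar=7
Event 7 (Oscar -6): Oscar: 7 -> 1. State: Bob=0, Laura=2, Oscar=1
Event 8 (Bob +3): Bob: 0 -> 3. State: Bob=3, Laura=2, Oscar=1
Event 9 (Bob -3): Bob: 3 -> 0. State: Bob=0, Laura=2, Oscar=1
Event 10 (Oscar -> Bob, 1): Oscar: 1 -> 0, Bob: 0 -> 1. State: Bob=1, Laura=2, Oscar=0
Event 11 (Oscar +1): Oscar: 0 -> 1. State: Bob=1, Laura=2, Oscar=1
Event 12 (Oscar +1): Oscar: 1 -> 2. State: Bob=1, Laura=2, Oscar=2

Bob's final count: 1

Answer: 1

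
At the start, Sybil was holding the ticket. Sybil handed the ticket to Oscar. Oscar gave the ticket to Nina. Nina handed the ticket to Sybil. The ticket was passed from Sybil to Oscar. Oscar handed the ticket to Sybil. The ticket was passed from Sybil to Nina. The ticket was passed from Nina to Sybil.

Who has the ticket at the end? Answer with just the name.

Tracking the ticket through each event:
Start: Sybil has the ticket.
After event 1: Oscar has the ticket.
After event 2: Nina has the ticket.
After event 3: Sybil has the ticket.
After event 4: Oscar has the ticket.
After event 5: Sybil has the ticket.
After event 6: Nina has the ticket.
After event 7: Sybil has the ticket.

Answer: Sybil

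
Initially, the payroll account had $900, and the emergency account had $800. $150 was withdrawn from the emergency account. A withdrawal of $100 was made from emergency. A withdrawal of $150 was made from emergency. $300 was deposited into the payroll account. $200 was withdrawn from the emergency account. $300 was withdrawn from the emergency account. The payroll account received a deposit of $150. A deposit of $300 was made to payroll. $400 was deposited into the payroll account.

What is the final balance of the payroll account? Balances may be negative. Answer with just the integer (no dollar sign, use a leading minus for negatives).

Tracking account balances step by step:
Start: payroll=900, emergency=800
Event 1 (withdraw 150 from emergency): emergency: 800 - 150 = 650. Balances: payroll=900, emergency=650
Event 2 (withdraw 100 from emergency): emergency: 650 - 100 = 550. Balances: payroll=900, emergency=550
Event 3 (withdraw 150 from emergency): emergency: 550 - 150 = 400. Balances: payroll=900, emergency=400
Event 4 (deposit 300 to payroll): payroll: 900 + 300 = 1200. Balances: payroll=1200, emergency=400
Event 5 (withdraw 200 from emergency): emergency: 400 - 200 = 200. Balances: payroll=1200, emergency=200
Event 6 (withdraw 300 from emergency): emergency: 200 - 300 = -100. Balances: payroll=1200, emergency=-100
Event 7 (deposit 150 to payroll): payroll: 1200 + 150 = 1350. Balances: payroll=1350, emergency=-100
Event 8 (deposit 300 to payroll): payroll: 1350 + 300 = 1650. Balances: payroll=1650, emergency=-100
Event 9 (deposit 400 to payroll): payroll: 1650 + 400 = 2050. Balances: payroll=2050, emergency=-100

Final balance of payroll: 2050

Answer: 2050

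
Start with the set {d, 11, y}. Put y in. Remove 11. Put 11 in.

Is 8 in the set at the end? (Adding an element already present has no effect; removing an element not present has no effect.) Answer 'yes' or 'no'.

Answer: no

Derivation:
Tracking the set through each operation:
Start: {11, d, y}
Event 1 (add y): already present, no change. Set: {11, d, y}
Event 2 (remove 11): removed. Set: {d, y}
Event 3 (add 11): added. Set: {11, d, y}

Final set: {11, d, y} (size 3)
8 is NOT in the final set.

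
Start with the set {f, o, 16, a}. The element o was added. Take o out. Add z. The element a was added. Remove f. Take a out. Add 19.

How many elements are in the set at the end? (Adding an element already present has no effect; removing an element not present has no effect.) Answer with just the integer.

Answer: 3

Derivation:
Tracking the set through each operation:
Start: {16, a, f, o}
Event 1 (add o): already present, no change. Set: {16, a, f, o}
Event 2 (remove o): removed. Set: {16, a, f}
Event 3 (add z): added. Set: {16, a, f, z}
Event 4 (add a): already present, no change. Set: {16, a, f, z}
Event 5 (remove f): removed. Set: {16, a, z}
Event 6 (remove a): removed. Set: {16, z}
Event 7 (add 19): added. Set: {16, 19, z}

Final set: {16, 19, z} (size 3)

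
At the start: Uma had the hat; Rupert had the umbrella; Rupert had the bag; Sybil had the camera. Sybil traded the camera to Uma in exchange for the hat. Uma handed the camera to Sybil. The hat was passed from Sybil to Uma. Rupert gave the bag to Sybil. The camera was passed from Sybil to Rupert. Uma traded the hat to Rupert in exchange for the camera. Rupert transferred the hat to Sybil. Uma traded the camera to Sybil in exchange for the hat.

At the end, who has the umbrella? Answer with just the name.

Answer: Rupert

Derivation:
Tracking all object holders:
Start: hat:Uma, umbrella:Rupert, bag:Rupert, camera:Sybil
Event 1 (swap camera<->hat: now camera:Uma, hat:Sybil). State: hat:Sybil, umbrella:Rupert, bag:Rupert, camera:Uma
Event 2 (give camera: Uma -> Sybil). State: hat:Sybil, umbrella:Rupert, bag:Rupert, camera:Sybil
Event 3 (give hat: Sybil -> Uma). State: hat:Uma, umbrella:Rupert, bag:Rupert, camera:Sybil
Event 4 (give bag: Rupert -> Sybil). State: hat:Uma, umbrella:Rupert, bag:Sybil, camera:Sybil
Event 5 (give camera: Sybil -> Rupert). State: hat:Uma, umbrella:Rupert, bag:Sybil, camera:Rupert
Event 6 (swap hat<->camera: now hat:Rupert, camera:Uma). State: hat:Rupert, umbrella:Rupert, bag:Sybil, camera:Uma
Event 7 (give hat: Rupert -> Sybil). State: hat:Sybil, umbrella:Rupert, bag:Sybil, camera:Uma
Event 8 (swap camera<->hat: now camera:Sybil, hat:Uma). State: hat:Uma, umbrella:Rupert, bag:Sybil, camera:Sybil

Final state: hat:Uma, umbrella:Rupert, bag:Sybil, camera:Sybil
The umbrella is held by Rupert.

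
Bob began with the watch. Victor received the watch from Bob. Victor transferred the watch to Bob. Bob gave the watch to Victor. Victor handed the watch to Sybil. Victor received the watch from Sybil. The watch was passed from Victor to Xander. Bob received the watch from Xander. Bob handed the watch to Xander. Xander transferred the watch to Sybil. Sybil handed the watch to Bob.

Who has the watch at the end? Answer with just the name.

Tracking the watch through each event:
Start: Bob has the watch.
After event 1: Victor has the watch.
After event 2: Bob has the watch.
After event 3: Victor has the watch.
After event 4: Sybil has the watch.
After event 5: Victor has the watch.
After event 6: Xander has the watch.
After event 7: Bob has the watch.
After event 8: Xander has the watch.
After event 9: Sybil has the watch.
After event 10: Bob has the watch.

Answer: Bob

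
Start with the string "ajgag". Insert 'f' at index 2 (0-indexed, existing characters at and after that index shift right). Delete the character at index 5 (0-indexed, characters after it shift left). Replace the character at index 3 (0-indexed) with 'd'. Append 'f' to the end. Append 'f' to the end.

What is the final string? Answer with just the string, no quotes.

Applying each edit step by step:
Start: "ajgag"
Op 1 (insert 'f' at idx 2): "ajgag" -> "ajfgag"
Op 2 (delete idx 5 = 'g'): "ajfgag" -> "ajfga"
Op 3 (replace idx 3: 'g' -> 'd'): "ajfga" -> "ajfda"
Op 4 (append 'f'): "ajfda" -> "ajfdaf"
Op 5 (append 'f'): "ajfdaf" -> "ajfdaff"

Answer: ajfdaff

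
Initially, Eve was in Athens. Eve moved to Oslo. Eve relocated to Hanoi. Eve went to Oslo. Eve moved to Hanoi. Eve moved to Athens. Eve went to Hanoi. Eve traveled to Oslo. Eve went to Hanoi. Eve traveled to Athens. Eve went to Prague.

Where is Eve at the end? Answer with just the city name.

Tracking Eve's location:
Start: Eve is in Athens.
After move 1: Athens -> Oslo. Eve is in Oslo.
After move 2: Oslo -> Hanoi. Eve is in Hanoi.
After move 3: Hanoi -> Oslo. Eve is in Oslo.
After move 4: Oslo -> Hanoi. Eve is in Hanoi.
After move 5: Hanoi -> Athens. Eve is in Athens.
After move 6: Athens -> Hanoi. Eve is in Hanoi.
After move 7: Hanoi -> Oslo. Eve is in Oslo.
After move 8: Oslo -> Hanoi. Eve is in Hanoi.
After move 9: Hanoi -> Athens. Eve is in Athens.
After move 10: Athens -> Prague. Eve is in Prague.

Answer: Prague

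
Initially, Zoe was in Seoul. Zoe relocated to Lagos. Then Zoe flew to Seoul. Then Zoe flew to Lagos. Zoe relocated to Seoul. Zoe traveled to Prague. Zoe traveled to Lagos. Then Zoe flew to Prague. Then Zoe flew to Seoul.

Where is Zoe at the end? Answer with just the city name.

Answer: Seoul

Derivation:
Tracking Zoe's location:
Start: Zoe is in Seoul.
After move 1: Seoul -> Lagos. Zoe is in Lagos.
After move 2: Lagos -> Seoul. Zoe is in Seoul.
After move 3: Seoul -> Lagos. Zoe is in Lagos.
After move 4: Lagos -> Seoul. Zoe is in Seoul.
After move 5: Seoul -> Prague. Zoe is in Prague.
After move 6: Prague -> Lagos. Zoe is in Lagos.
After move 7: Lagos -> Prague. Zoe is in Prague.
After move 8: Prague -> Seoul. Zoe is in Seoul.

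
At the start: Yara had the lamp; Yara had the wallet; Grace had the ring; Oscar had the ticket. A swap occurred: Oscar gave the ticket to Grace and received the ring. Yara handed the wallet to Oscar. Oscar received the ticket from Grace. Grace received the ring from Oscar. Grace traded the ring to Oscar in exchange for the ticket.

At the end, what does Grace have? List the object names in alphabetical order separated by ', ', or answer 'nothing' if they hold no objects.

Tracking all object holders:
Start: lamp:Yara, wallet:Yara, ring:Grace, ticket:Oscar
Event 1 (swap ticket<->ring: now ticket:Grace, ring:Oscar). State: lamp:Yara, wallet:Yara, ring:Oscar, ticket:Grace
Event 2 (give wallet: Yara -> Oscar). State: lamp:Yara, wallet:Oscar, ring:Oscar, ticket:Grace
Event 3 (give ticket: Grace -> Oscar). State: lamp:Yara, wallet:Oscar, ring:Oscar, ticket:Oscar
Event 4 (give ring: Oscar -> Grace). State: lamp:Yara, wallet:Oscar, ring:Grace, ticket:Oscar
Event 5 (swap ring<->ticket: now ring:Oscar, ticket:Grace). State: lamp:Yara, wallet:Oscar, ring:Oscar, ticket:Grace

Final state: lamp:Yara, wallet:Oscar, ring:Oscar, ticket:Grace
Grace holds: ticket.

Answer: ticket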